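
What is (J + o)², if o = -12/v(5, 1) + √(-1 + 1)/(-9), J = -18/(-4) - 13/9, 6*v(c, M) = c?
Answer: 1042441/8100 ≈ 128.70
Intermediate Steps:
v(c, M) = c/6
J = 55/18 (J = -18*(-¼) - 13*⅑ = 9/2 - 13/9 = 55/18 ≈ 3.0556)
o = -72/5 (o = -12/((⅙)*5) + √(-1 + 1)/(-9) = -12/⅚ + √0*(-⅑) = -12*6/5 + 0*(-⅑) = -72/5 + 0 = -72/5 ≈ -14.400)
(J + o)² = (55/18 - 72/5)² = (-1021/90)² = 1042441/8100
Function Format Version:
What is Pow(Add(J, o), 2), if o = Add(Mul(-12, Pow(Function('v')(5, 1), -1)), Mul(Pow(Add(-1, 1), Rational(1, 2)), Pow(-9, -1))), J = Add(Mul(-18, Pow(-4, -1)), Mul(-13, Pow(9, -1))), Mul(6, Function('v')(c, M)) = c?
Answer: Rational(1042441, 8100) ≈ 128.70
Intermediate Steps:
Function('v')(c, M) = Mul(Rational(1, 6), c)
J = Rational(55, 18) (J = Add(Mul(-18, Rational(-1, 4)), Mul(-13, Rational(1, 9))) = Add(Rational(9, 2), Rational(-13, 9)) = Rational(55, 18) ≈ 3.0556)
o = Rational(-72, 5) (o = Add(Mul(-12, Pow(Mul(Rational(1, 6), 5), -1)), Mul(Pow(Add(-1, 1), Rational(1, 2)), Pow(-9, -1))) = Add(Mul(-12, Pow(Rational(5, 6), -1)), Mul(Pow(0, Rational(1, 2)), Rational(-1, 9))) = Add(Mul(-12, Rational(6, 5)), Mul(0, Rational(-1, 9))) = Add(Rational(-72, 5), 0) = Rational(-72, 5) ≈ -14.400)
Pow(Add(J, o), 2) = Pow(Add(Rational(55, 18), Rational(-72, 5)), 2) = Pow(Rational(-1021, 90), 2) = Rational(1042441, 8100)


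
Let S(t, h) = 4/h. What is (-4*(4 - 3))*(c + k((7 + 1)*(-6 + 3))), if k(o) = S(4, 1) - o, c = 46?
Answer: -296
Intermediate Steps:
k(o) = 4 - o (k(o) = 4/1 - o = 4*1 - o = 4 - o)
(-4*(4 - 3))*(c + k((7 + 1)*(-6 + 3))) = (-4*(4 - 3))*(46 + (4 - (7 + 1)*(-6 + 3))) = (-4*1)*(46 + (4 - 8*(-3))) = -4*(46 + (4 - 1*(-24))) = -4*(46 + (4 + 24)) = -4*(46 + 28) = -4*74 = -296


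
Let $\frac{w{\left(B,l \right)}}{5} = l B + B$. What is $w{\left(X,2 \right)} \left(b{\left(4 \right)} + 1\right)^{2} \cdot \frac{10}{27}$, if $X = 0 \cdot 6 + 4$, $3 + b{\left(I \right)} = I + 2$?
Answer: $\frac{3200}{9} \approx 355.56$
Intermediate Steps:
$b{\left(I \right)} = -1 + I$ ($b{\left(I \right)} = -3 + \left(I + 2\right) = -3 + \left(2 + I\right) = -1 + I$)
$X = 4$ ($X = 0 + 4 = 4$)
$w{\left(B,l \right)} = 5 B + 5 B l$ ($w{\left(B,l \right)} = 5 \left(l B + B\right) = 5 \left(B l + B\right) = 5 \left(B + B l\right) = 5 B + 5 B l$)
$w{\left(X,2 \right)} \left(b{\left(4 \right)} + 1\right)^{2} \cdot \frac{10}{27} = 5 \cdot 4 \left(1 + 2\right) \left(\left(-1 + 4\right) + 1\right)^{2} \cdot \frac{10}{27} = 5 \cdot 4 \cdot 3 \left(3 + 1\right)^{2} \cdot 10 \cdot \frac{1}{27} = 60 \cdot 4^{2} \cdot \frac{10}{27} = 60 \cdot 16 \cdot \frac{10}{27} = 960 \cdot \frac{10}{27} = \frac{3200}{9}$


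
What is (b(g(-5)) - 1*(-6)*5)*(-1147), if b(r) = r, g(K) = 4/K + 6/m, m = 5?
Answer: -174344/5 ≈ -34869.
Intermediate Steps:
g(K) = 6/5 + 4/K (g(K) = 4/K + 6/5 = 6/5 + 4/K)
(b(g(-5)) - 1*(-6)*5)*(-1147) = ((6/5 + 4/(-5)) - 1*(-6)*5)*(-1147) = ((6/5 + 4*(-1/5)) + 6*5)*(-1147) = ((6/5 - 4/5) + 30)*(-1147) = (2/5 + 30)*(-1147) = (152/5)*(-1147) = -174344/5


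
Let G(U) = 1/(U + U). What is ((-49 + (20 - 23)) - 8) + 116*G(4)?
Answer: -91/2 ≈ -45.500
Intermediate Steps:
G(U) = 1/(2*U)
((-49 + (20 - 23)) - 8) + 116*G(4) = ((-49 + (20 - 23)) - 8) + 116*((½)/4) = ((-49 - 3) - 8) + 116*((½)*(¼)) = (-52 - 8) + 116*(⅛) = -60 + 29/2 = -91/2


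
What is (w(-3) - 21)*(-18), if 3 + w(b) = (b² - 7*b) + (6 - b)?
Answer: -270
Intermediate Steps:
w(b) = 3 + b² - 8*b (w(b) = -3 + ((b² - 7*b) + (6 - b)) = -3 + (6 + b² - 8*b) = 3 + b² - 8*b)
(w(-3) - 21)*(-18) = ((3 + (-3)² - 8*(-3)) - 21)*(-18) = ((3 + 9 + 24) - 21)*(-18) = (36 - 21)*(-18) = 15*(-18) = -270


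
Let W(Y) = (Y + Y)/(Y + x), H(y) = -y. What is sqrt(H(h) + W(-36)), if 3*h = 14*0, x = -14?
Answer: 6/5 ≈ 1.2000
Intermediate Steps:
h = 0 (h = (14*0)/3 = (1/3)*0 = 0)
W(Y) = 2*Y/(-14 + Y) (W(Y) = (Y + Y)/(Y - 14) = (2*Y)/(-14 + Y) = 2*Y/(-14 + Y))
sqrt(H(h) + W(-36)) = sqrt(-1*0 + 2*(-36)/(-14 - 36)) = sqrt(0 + 2*(-36)/(-50)) = sqrt(0 + 2*(-36)*(-1/50)) = sqrt(0 + 36/25) = sqrt(36/25) = 6/5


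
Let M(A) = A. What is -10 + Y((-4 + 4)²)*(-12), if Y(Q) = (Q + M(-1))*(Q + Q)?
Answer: -10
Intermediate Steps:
Y(Q) = 2*Q*(-1 + Q) (Y(Q) = (Q - 1)*(Q + Q) = (-1 + Q)*(2*Q) = 2*Q*(-1 + Q))
-10 + Y((-4 + 4)²)*(-12) = -10 + (2*(-4 + 4)²*(-1 + (-4 + 4)²))*(-12) = -10 + (2*0²*(-1 + 0²))*(-12) = -10 + (2*0*(-1 + 0))*(-12) = -10 + (2*0*(-1))*(-12) = -10 + 0*(-12) = -10 + 0 = -10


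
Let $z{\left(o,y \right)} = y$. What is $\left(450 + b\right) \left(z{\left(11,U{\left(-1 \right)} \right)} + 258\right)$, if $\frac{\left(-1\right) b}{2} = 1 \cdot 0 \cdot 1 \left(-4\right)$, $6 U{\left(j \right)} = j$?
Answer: $116025$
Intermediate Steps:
$U{\left(j \right)} = \frac{j}{6}$
$b = 0$ ($b = - 2 \cdot 1 \cdot 0 \cdot 1 \left(-4\right) = - 2 \cdot 0 \cdot 1 \left(-4\right) = - 2 \cdot 0 \left(-4\right) = \left(-2\right) 0 = 0$)
$\left(450 + b\right) \left(z{\left(11,U{\left(-1 \right)} \right)} + 258\right) = \left(450 + 0\right) \left(\frac{1}{6} \left(-1\right) + 258\right) = 450 \left(- \frac{1}{6} + 258\right) = 450 \cdot \frac{1547}{6} = 116025$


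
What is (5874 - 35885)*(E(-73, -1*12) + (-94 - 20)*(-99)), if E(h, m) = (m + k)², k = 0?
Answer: -343025730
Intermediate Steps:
E(h, m) = m² (E(h, m) = (m + 0)² = m²)
(5874 - 35885)*(E(-73, -1*12) + (-94 - 20)*(-99)) = (5874 - 35885)*((-1*12)² + (-94 - 20)*(-99)) = -30011*((-12)² - 114*(-99)) = -30011*(144 + 11286) = -30011*11430 = -343025730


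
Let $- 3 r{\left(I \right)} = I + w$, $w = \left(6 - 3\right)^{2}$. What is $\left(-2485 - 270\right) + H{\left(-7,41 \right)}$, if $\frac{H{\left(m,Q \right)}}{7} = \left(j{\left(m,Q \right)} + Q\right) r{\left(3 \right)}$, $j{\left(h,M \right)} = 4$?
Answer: $-4015$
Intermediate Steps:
$w = 9$ ($w = 3^{2} = 9$)
$r{\left(I \right)} = -3 - \frac{I}{3}$ ($r{\left(I \right)} = - \frac{I + 9}{3} = - \frac{9 + I}{3} = -3 - \frac{I}{3}$)
$H{\left(m,Q \right)} = -112 - 28 Q$ ($H{\left(m,Q \right)} = 7 \left(4 + Q\right) \left(-3 - 1\right) = 7 \left(4 + Q\right) \left(-4\right) = 7 \left(-16 - 4 Q\right) = -112 - 28 Q$)
$\left(-2485 - 270\right) + H{\left(-7,41 \right)} = \left(-2485 - 270\right) - 1260 = -2755 - 1260 = -4015$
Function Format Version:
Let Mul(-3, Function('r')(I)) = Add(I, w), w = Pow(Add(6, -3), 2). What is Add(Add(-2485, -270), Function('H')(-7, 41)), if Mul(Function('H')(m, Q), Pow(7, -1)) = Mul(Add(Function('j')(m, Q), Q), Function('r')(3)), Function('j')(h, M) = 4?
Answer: -4015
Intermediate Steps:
w = 9 (w = Pow(3, 2) = 9)
Function('r')(I) = Add(-3, Mul(Rational(-1, 3), I)) (Function('r')(I) = Mul(Rational(-1, 3), Add(I, 9)) = Mul(Rational(-1, 3), Add(9, I)) = Add(-3, Mul(Rational(-1, 3), I)))
Function('H')(m, Q) = Add(-112, Mul(-28, Q)) (Function('H')(m, Q) = Mul(7, Mul(Add(4, Q), Add(-3, Mul(Rational(-1, 3), 3)))) = Mul(7, Mul(Add(4, Q), Add(-3, -1))) = Mul(7, Mul(Add(4, Q), -4)) = Mul(7, Add(-16, Mul(-4, Q))) = Add(-112, Mul(-28, Q)))
Add(Add(-2485, -270), Function('H')(-7, 41)) = Add(Add(-2485, -270), Add(-112, Mul(-28, 41))) = Add(-2755, Add(-112, -1148)) = Add(-2755, -1260) = -4015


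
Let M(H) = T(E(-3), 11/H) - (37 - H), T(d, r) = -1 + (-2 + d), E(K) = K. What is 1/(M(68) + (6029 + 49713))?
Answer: 1/55767 ≈ 1.7932e-5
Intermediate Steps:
T(d, r) = -3 + d
M(H) = -43 + H (M(H) = (-3 - 3) - (37 - H) = -6 + (-37 + H) = -43 + H)
1/(M(68) + (6029 + 49713)) = 1/((-43 + 68) + (6029 + 49713)) = 1/(25 + 55742) = 1/55767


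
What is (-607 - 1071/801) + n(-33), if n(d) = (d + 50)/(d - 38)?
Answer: -3845595/6319 ≈ -608.58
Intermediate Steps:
n(d) = (50 + d)/(-38 + d)
(-607 - 1071/801) + n(-33) = (-607 - 1071/801) + (50 - 33)/(-38 - 33) = (-607 - 1071*1/801) + 17/(-71) = (-607 - 119/89) - 1/71*17 = -54142/89 - 17/71 = -3845595/6319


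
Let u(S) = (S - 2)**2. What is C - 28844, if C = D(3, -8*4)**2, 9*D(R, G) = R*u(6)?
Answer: -259340/9 ≈ -28816.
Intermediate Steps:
u(S) = (-2 + S)**2
D(R, G) = 16*R/9 (D(R, G) = (R*(-2 + 6)**2)/9 = (R*4**2)/9 = (R*16)/9 = (16*R)/9 = 16*R/9)
C = 256/9 (C = ((16/9)*3)**2 = (16/3)**2 = 256/9 ≈ 28.444)
C - 28844 = 256/9 - 28844 = -259340/9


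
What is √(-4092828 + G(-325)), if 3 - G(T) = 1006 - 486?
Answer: I*√4093345 ≈ 2023.2*I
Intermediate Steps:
G(T) = -517 (G(T) = 3 - (1006 - 486) = 3 - 1*520 = 3 - 520 = -517)
√(-4092828 + G(-325)) = √(-4092828 - 517) = √(-4093345) = I*√4093345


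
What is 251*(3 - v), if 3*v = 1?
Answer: 2008/3 ≈ 669.33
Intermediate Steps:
v = 1/3 (v = (1/3)*1 = 1/3 ≈ 0.33333)
251*(3 - v) = 251*(3 - 1*1/3) = 251*(3 - 1/3) = 251*(8/3) = 2008/3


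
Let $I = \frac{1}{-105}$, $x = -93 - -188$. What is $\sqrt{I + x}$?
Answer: $\frac{\sqrt{1047270}}{105} \approx 9.7463$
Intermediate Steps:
$x = 95$ ($x = -93 + 188 = 95$)
$I = - \frac{1}{105} \approx -0.0095238$
$\sqrt{I + x} = \sqrt{- \frac{1}{105} + 95} = \sqrt{\frac{9974}{105}} = \frac{\sqrt{1047270}}{105}$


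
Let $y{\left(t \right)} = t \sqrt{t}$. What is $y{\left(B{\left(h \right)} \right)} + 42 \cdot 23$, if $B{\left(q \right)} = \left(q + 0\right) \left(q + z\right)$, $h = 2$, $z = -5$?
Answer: $966 - 6 i \sqrt{6} \approx 966.0 - 14.697 i$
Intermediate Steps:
$B{\left(q \right)} = q \left(-5 + q\right)$ ($B{\left(q \right)} = \left(q + 0\right) \left(q - 5\right) = q \left(-5 + q\right)$)
$y{\left(t \right)} = t^{\frac{3}{2}}$
$y{\left(B{\left(h \right)} \right)} + 42 \cdot 23 = \left(2 \left(-5 + 2\right)\right)^{\frac{3}{2}} + 42 \cdot 23 = \left(2 \left(-3\right)\right)^{\frac{3}{2}} + 966 = \left(-6\right)^{\frac{3}{2}} + 966 = - 6 i \sqrt{6} + 966 = 966 - 6 i \sqrt{6}$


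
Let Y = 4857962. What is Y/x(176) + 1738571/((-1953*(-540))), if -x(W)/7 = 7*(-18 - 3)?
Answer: 244052041619/51676380 ≈ 4722.7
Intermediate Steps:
x(W) = 1029 (x(W) = -49*(-18 - 3) = -49*(-21) = -7*(-147) = 1029)
Y/x(176) + 1738571/((-1953*(-540))) = 4857962/1029 + 1738571/((-1953*(-540))) = 4857962*(1/1029) + 1738571/1054620 = 4857962/1029 + 1738571*(1/1054620) = 4857962/1029 + 1738571/1054620 = 244052041619/51676380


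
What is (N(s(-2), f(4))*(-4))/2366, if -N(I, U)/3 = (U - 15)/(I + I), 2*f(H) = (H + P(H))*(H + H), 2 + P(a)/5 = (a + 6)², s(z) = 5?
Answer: 5883/5915 ≈ 0.99459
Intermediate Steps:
P(a) = -10 + 5*(6 + a)² (P(a) = -10 + 5*(a + 6)² = -10 + 5*(6 + a)²)
f(H) = H*(-10 + H + 5*(6 + H)²) (f(H) = ((H + (-10 + 5*(6 + H)²))*(H + H))/2 = ((-10 + H + 5*(6 + H)²)*(2*H))/2 = (2*H*(-10 + H + 5*(6 + H)²))/2 = H*(-10 + H + 5*(6 + H)²))
N(I, U) = -3*(-15 + U)/(2*I) (N(I, U) = -3*(U - 15)/(I + I) = -3*(-15 + U)/(2*I))
(N(s(-2), f(4))*(-4))/2366 = (((3/2)*(15 - 4*(-10 + 4 + 5*(6 + 4)²))/5)*(-4))/2366 = (((3/2)*(⅕)*(15 - 4*(-10 + 4 + 5*10²)))*(-4))*(1/2366) = (((3/2)*(⅕)*(15 - 4*(-10 + 4 + 5*100)))*(-4))*(1/2366) = (((3/2)*(⅕)*(15 - 4*(-10 + 4 + 500)))*(-4))*(1/2366) = (((3/2)*(⅕)*(15 - 4*494))*(-4))*(1/2366) = (((3/2)*(⅕)*(15 - 1*1976))*(-4))*(1/2366) = (((3/2)*(⅕)*(15 - 1976))*(-4))*(1/2366) = (((3/2)*(⅕)*(-1961))*(-4))*(1/2366) = -5883/10*(-4)*(1/2366) = (11766/5)*(1/2366) = 5883/5915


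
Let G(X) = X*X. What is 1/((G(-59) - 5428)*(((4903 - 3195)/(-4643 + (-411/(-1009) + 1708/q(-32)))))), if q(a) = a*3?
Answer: 112855867/80529726816 ≈ 0.0014014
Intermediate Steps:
q(a) = 3*a
G(X) = X**2
1/((G(-59) - 5428)*(((4903 - 3195)/(-4643 + (-411/(-1009) + 1708/q(-32)))))) = 1/(((-59)**2 - 5428)*(((4903 - 3195)/(-4643 + (-411/(-1009) + 1708/((3*(-32)))))))) = 1/((3481 - 5428)*((1708/(-4643 + (-411*(-1/1009) + 1708/(-96)))))) = 1/((-1947)*((1708/(-4643 + (411/1009 + 1708*(-1/96)))))) = -1/(1947*(1708/(-4643 + (411/1009 - 427/24)))) = -1/(1947*(1708/(-4643 - 420979/24216))) = -1/(1947*(1708/(-112855867/24216))) = -1/(1947*(1708*(-24216/112855867))) = -1/(1947*(-41360928/112855867)) = -1/1947*(-112855867/41360928) = 112855867/80529726816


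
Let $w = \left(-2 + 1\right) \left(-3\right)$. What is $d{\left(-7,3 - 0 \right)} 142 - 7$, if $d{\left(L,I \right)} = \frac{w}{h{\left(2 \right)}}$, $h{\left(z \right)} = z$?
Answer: $206$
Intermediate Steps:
$w = 3$ ($w = \left(-1\right) \left(-3\right) = 3$)
$d{\left(L,I \right)} = \frac{3}{2}$
$d{\left(-7,3 - 0 \right)} 142 - 7 = \frac{3}{2} \cdot 142 - 7 = 213 - 7 = 206$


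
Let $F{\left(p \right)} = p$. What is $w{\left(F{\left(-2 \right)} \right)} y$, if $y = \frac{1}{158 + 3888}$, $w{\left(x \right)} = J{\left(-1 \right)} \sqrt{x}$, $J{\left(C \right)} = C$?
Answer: $- \frac{i \sqrt{2}}{4046} \approx - 0.00034953 i$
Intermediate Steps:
$w{\left(x \right)} = - \sqrt{x}$
$y = \frac{1}{4046} \approx 0.00024716$
$w{\left(F{\left(-2 \right)} \right)} y = - \sqrt{-2} \cdot \frac{1}{4046} = - i \sqrt{2} \cdot \frac{1}{4046} = - \frac{i \sqrt{2}}{4046}$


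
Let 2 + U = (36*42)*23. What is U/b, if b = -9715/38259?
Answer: -1330418466/9715 ≈ -1.3694e+5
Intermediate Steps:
b = -9715/38259 (b = -9715*1/38259 = -9715/38259 ≈ -0.25393)
U = 34774 (U = -2 + (36*42)*23 = -2 + 1512*23 = -2 + 34776 = 34774)
U/b = 34774/(-9715/38259) = 34774*(-38259/9715) = -1330418466/9715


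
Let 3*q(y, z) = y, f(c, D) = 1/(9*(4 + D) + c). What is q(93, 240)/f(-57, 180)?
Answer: 49569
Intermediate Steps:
f(c, D) = 1/(36 + c + 9*D) (f(c, D) = 1/((36 + 9*D) + c) = 1/(36 + c + 9*D))
q(y, z) = y/3
q(93, 240)/f(-57, 180) = ((⅓)*93)/(1/(36 - 57 + 9*180)) = 31/(1/(36 - 57 + 1620)) = 31/(1/1599) = 31*1599 = 49569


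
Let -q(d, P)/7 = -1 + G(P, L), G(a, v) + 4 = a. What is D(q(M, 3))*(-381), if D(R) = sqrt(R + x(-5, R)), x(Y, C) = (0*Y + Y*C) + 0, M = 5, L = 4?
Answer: -762*I*sqrt(14) ≈ -2851.1*I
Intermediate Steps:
G(a, v) = -4 + a
x(Y, C) = C*Y (x(Y, C) = (0 + C*Y) + 0 = C*Y + 0 = C*Y)
q(d, P) = 35 - 7*P (q(d, P) = -7*(-1 + (-4 + P)) = -7*(-5 + P) = 35 - 7*P)
D(R) = 2*sqrt(-R) (D(R) = sqrt(R + R*(-5)) = sqrt(R - 5*R) = sqrt(-4*R) = 2*sqrt(-R))
D(q(M, 3))*(-381) = (2*sqrt(-(35 - 7*3)))*(-381) = (2*sqrt(-(35 - 21)))*(-381) = (2*sqrt(-1*14))*(-381) = (2*sqrt(-14))*(-381) = (2*(I*sqrt(14)))*(-381) = (2*I*sqrt(14))*(-381) = -762*I*sqrt(14)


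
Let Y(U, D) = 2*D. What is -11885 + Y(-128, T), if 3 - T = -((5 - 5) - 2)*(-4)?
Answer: -11863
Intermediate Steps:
T = 11 (T = 3 - (-((5 - 5) - 2))*(-4) = 3 - (-(0 - 2))*(-4) = 3 - (-1*(-2))*(-4) = 3 - 2*(-4) = 3 - 1*(-8) = 3 + 8 = 11)
-11885 + Y(-128, T) = -11885 + 2*11 = -11885 + 22 = -11863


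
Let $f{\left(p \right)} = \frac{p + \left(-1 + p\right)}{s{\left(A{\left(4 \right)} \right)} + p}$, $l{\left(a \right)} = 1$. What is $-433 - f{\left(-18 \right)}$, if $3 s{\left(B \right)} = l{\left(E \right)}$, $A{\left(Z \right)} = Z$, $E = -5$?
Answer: $- \frac{23060}{53} \approx -435.09$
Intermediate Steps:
$s{\left(B \right)} = \frac{1}{3}$ ($s{\left(B \right)} = \frac{1}{3} \cdot 1 = \frac{1}{3}$)
$f{\left(p \right)} = \frac{-1 + 2 p}{\frac{1}{3} + p}$ ($f{\left(p \right)} = \frac{p + \left(-1 + p\right)}{\frac{1}{3} + p} = \frac{-1 + 2 p}{\frac{1}{3} + p}$)
$-433 - f{\left(-18 \right)} = -433 - \frac{3 \left(-1 + 2 \left(-18\right)\right)}{1 + 3 \left(-18\right)} = -433 - \frac{3 \left(-1 - 36\right)}{1 - 54} = -433 - 3 \frac{1}{-53} \left(-37\right) = -433 - 3 \left(- \frac{1}{53}\right) \left(-37\right) = -433 - \frac{111}{53} = - \frac{23060}{53}$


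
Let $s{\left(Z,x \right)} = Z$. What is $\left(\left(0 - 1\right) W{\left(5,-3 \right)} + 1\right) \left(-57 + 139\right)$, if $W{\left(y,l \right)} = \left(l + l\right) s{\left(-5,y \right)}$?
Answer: $-2378$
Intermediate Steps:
$W{\left(y,l \right)} = - 10 l$ ($W{\left(y,l \right)} = \left(l + l\right) \left(-5\right) = 2 l \left(-5\right) = - 10 l$)
$\left(\left(0 - 1\right) W{\left(5,-3 \right)} + 1\right) \left(-57 + 139\right) = \left(\left(0 - 1\right) \left(\left(-10\right) \left(-3\right)\right) + 1\right) \left(-57 + 139\right) = \left(\left(0 - 1\right) 30 + 1\right) 82 = \left(\left(-1\right) 30 + 1\right) 82 = \left(-30 + 1\right) 82 = \left(-29\right) 82 = -2378$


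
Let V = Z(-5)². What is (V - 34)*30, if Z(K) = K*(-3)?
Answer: 5730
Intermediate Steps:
Z(K) = -3*K
V = 225 (V = (-3*(-5))² = 15² = 225)
(V - 34)*30 = (225 - 34)*30 = 191*30 = 5730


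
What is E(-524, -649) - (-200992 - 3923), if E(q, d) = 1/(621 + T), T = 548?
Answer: 239545636/1169 ≈ 2.0492e+5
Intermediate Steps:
E(q, d) = 1/1169 (E(q, d) = 1/(621 + 548) = 1/1169)
E(-524, -649) - (-200992 - 3923) = 1/1169 - (-200992 - 3923) = 1/1169 - 1*(-204915) = 1/1169 + 204915 = 239545636/1169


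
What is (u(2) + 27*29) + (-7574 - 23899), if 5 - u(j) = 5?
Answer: -30690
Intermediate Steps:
u(j) = 0 (u(j) = 5 - 1*5 = 5 - 5 = 0)
(u(2) + 27*29) + (-7574 - 23899) = (0 + 27*29) + (-7574 - 23899) = (0 + 783) - 31473 = 783 - 31473 = -30690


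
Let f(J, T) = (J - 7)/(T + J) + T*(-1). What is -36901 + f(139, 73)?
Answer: -1959589/53 ≈ -36973.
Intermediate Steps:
f(J, T) = -T + (-7 + J)/(J + T) (f(J, T) = (-7 + J)/(J + T) - T = -T + (-7 + J)/(J + T))
-36901 + f(139, 73) = -36901 + (-7 + 139 - 1*73**2 - 1*139*73)/(139 + 73) = -36901 + (-7 + 139 - 1*5329 - 10147)/212 = -36901 + (-7 + 139 - 5329 - 10147)/212 = -36901 + (1/212)*(-15344) = -36901 - 3836/53 = -1959589/53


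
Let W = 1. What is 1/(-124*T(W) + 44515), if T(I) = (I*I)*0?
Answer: 1/44515 ≈ 2.2464e-5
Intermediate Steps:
T(I) = 0 (T(I) = I²*0 = 0)
1/(-124*T(W) + 44515) = 1/(-124*0 + 44515) = 1/(0 + 44515) = 1/44515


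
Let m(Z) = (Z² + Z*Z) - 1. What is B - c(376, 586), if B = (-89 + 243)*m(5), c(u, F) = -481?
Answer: 8027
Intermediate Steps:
m(Z) = -1 + 2*Z² (m(Z) = (Z² + Z²) - 1 = 2*Z² - 1 = -1 + 2*Z²)
B = 7546 (B = (-89 + 243)*(-1 + 2*5²) = 154*(-1 + 2*25) = 154*(-1 + 50) = 154*49 = 7546)
B - c(376, 586) = 7546 - 1*(-481) = 7546 + 481 = 8027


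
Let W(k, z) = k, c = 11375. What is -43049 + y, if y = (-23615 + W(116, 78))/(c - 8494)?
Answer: -124047668/2881 ≈ -43057.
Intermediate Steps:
y = -23499/2881 (y = (-23615 + 116)/(11375 - 8494) = -23499/2881 ≈ -8.1565)
-43049 + y = -43049 - 23499/2881 = -124047668/2881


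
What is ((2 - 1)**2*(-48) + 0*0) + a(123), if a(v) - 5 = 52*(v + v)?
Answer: 12749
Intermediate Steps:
a(v) = 5 + 104*v (a(v) = 5 + 52*(v + v) = 5 + 52*(2*v) = 5 + 104*v)
((2 - 1)**2*(-48) + 0*0) + a(123) = ((2 - 1)**2*(-48) + 0*0) + (5 + 104*123) = (1**2*(-48) + 0) + (5 + 12792) = (1*(-48) + 0) + 12797 = (-48 + 0) + 12797 = -48 + 12797 = 12749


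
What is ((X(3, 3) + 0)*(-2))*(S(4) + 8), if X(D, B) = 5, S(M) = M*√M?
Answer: -160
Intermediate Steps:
S(M) = M^(3/2)
((X(3, 3) + 0)*(-2))*(S(4) + 8) = ((5 + 0)*(-2))*(4^(3/2) + 8) = (5*(-2))*(8 + 8) = -10*16 = -160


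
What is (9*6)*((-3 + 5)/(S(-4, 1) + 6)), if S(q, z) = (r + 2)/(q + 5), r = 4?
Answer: 9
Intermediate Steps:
S(q, z) = 6/(5 + q) (S(q, z) = (4 + 2)/(q + 5) = 6/(5 + q))
(9*6)*((-3 + 5)/(S(-4, 1) + 6)) = (9*6)*((-3 + 5)/(6/(5 - 4) + 6)) = 54*(2/(6/1 + 6)) = 54*(2/(6*1 + 6)) = 54*(2/(6 + 6)) = 54*(2/12) = 54*(2*(1/12)) = 54*(⅙) = 9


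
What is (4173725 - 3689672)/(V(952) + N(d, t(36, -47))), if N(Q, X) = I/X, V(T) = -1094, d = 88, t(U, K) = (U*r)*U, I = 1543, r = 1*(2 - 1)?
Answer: -627332688/1416281 ≈ -442.94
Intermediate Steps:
r = 1 (r = 1*1 = 1)
t(U, K) = U² (t(U, K) = (U*1)*U = U*U = U²)
N(Q, X) = 1543/X
(4173725 - 3689672)/(V(952) + N(d, t(36, -47))) = (4173725 - 3689672)/(-1094 + 1543/(36²)) = 484053/(-1094 + 1543/1296) = 484053/(-1416281/1296) = 484053*(-1296/1416281) = -627332688/1416281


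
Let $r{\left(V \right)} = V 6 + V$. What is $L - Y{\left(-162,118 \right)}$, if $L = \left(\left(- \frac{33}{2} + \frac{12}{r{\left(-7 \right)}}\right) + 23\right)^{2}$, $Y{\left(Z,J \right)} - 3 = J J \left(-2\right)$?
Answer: $\frac{267799149}{9604} \approx 27884.0$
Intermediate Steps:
$r{\left(V \right)} = 7 V$ ($r{\left(V \right)} = 6 V + V = 7 V$)
$Y{\left(Z,J \right)} = 3 - 2 J^{2}$ ($Y{\left(Z,J \right)} = 3 + J J \left(-2\right) = 3 + J^{2} \left(-2\right) = 3 - 2 J^{2}$)
$L = \frac{375769}{9604}$ ($L = \left(\left(- \frac{33}{2} + \frac{12}{7 \left(-7\right)}\right) + 23\right)^{2} = \left(\left(\left(-33\right) \frac{1}{2} + \frac{12}{-49}\right) + 23\right)^{2} = \left(\left(- \frac{33}{2} + 12 \left(- \frac{1}{49}\right)\right) + 23\right)^{2} = \left(\left(- \frac{33}{2} - \frac{12}{49}\right) + 23\right)^{2} = \left(- \frac{1641}{98} + 23\right)^{2} = \left(\frac{613}{98}\right)^{2} = \frac{375769}{9604} \approx 39.126$)
$L - Y{\left(-162,118 \right)} = \frac{375769}{9604} - \left(3 - 2 \cdot 118^{2}\right) = \frac{375769}{9604} - \left(3 - 27848\right) = \frac{375769}{9604} - -27845 = \frac{375769}{9604} + 27845 = \frac{267799149}{9604}$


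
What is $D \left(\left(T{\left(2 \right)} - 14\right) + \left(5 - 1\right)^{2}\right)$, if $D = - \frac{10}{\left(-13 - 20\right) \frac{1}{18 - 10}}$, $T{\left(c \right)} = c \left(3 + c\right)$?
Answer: $\frac{320}{11} \approx 29.091$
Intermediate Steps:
$D = \frac{80}{33}$ ($D = - \frac{10}{\left(-33\right) \frac{1}{8}} = - \frac{10}{- \frac{33}{8}} = \left(-10\right) \left(- \frac{8}{33}\right) = \frac{80}{33} \approx 2.4242$)
$D \left(\left(T{\left(2 \right)} - 14\right) + \left(5 - 1\right)^{2}\right) = \frac{80 \left(\left(2 \left(3 + 2\right) - 14\right) + \left(5 - 1\right)^{2}\right)}{33} = \frac{80 \left(\left(2 \cdot 5 - 14\right) + 4^{2}\right)}{33} = \frac{80 \left(\left(10 - 14\right) + 16\right)}{33} = \frac{80 \left(-4 + 16\right)}{33} = \frac{80}{33} \cdot 12 = \frac{320}{11}$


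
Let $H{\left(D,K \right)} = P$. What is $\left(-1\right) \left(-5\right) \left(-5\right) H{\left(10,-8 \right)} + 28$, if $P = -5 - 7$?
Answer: $328$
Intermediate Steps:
$P = -12$ ($P = -5 - 7 = -12$)
$H{\left(D,K \right)} = -12$
$\left(-1\right) \left(-5\right) \left(-5\right) H{\left(10,-8 \right)} + 28 = \left(-1\right) \left(-5\right) \left(-5\right) \left(-12\right) + 28 = 5 \left(-5\right) \left(-12\right) + 28 = \left(-25\right) \left(-12\right) + 28 = 300 + 28 = 328$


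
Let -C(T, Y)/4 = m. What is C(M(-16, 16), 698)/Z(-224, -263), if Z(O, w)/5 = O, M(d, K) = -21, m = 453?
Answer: 453/280 ≈ 1.6179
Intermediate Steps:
C(T, Y) = -1812 (C(T, Y) = -4*453 = -1812)
Z(O, w) = 5*O
C(M(-16, 16), 698)/Z(-224, -263) = -1812/(5*(-224)) = -1812/(-1120) = -1812*(-1/1120) = 453/280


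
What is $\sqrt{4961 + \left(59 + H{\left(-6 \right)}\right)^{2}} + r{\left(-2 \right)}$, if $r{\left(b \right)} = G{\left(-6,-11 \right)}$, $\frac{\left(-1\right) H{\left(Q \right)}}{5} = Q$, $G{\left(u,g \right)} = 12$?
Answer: $12 + \sqrt{12882} \approx 125.5$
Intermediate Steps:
$H{\left(Q \right)} = - 5 Q$
$r{\left(b \right)} = 12$
$\sqrt{4961 + \left(59 + H{\left(-6 \right)}\right)^{2}} + r{\left(-2 \right)} = \sqrt{4961 + \left(59 - -30\right)^{2}} + 12 = \sqrt{4961 + \left(59 + 30\right)^{2}} + 12 = \sqrt{4961 + 89^{2}} + 12 = \sqrt{4961 + 7921} + 12 = \sqrt{12882} + 12 = 12 + \sqrt{12882}$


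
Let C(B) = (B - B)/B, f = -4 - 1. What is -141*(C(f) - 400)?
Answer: 56400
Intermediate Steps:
f = -5
C(B) = 0 (C(B) = 0/B = 0)
-141*(C(f) - 400) = -141*(0 - 400) = -141*(-400) = 56400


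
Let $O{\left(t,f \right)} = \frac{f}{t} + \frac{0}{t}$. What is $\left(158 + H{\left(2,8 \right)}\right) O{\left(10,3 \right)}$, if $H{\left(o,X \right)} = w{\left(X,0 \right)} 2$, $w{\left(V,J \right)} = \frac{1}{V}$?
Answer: $\frac{1899}{40} \approx 47.475$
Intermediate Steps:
$O{\left(t,f \right)} = \frac{f}{t}$ ($O{\left(t,f \right)} = \frac{f}{t} + 0 = \frac{f}{t}$)
$H{\left(o,X \right)} = \frac{2}{X}$ ($H{\left(o,X \right)} = \frac{1}{X} 2 = \frac{2}{X}$)
$\left(158 + H{\left(2,8 \right)}\right) O{\left(10,3 \right)} = \left(158 + \frac{2}{8}\right) \frac{3}{10} = \left(158 + 2 \cdot \frac{1}{8}\right) 3 \cdot \frac{1}{10} = \left(158 + \frac{1}{4}\right) \frac{3}{10} = \frac{633}{4} \cdot \frac{3}{10} = \frac{1899}{40}$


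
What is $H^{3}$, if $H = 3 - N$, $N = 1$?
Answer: $8$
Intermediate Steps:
$H = 2$ ($H = 3 - 1 = 2$)
$H^{3} = 2^{3} = 8$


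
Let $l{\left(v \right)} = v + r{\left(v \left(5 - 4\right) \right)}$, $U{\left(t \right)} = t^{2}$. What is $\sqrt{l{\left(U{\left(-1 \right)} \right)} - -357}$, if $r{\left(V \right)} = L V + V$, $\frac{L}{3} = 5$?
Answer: $\sqrt{374} \approx 19.339$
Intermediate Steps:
$L = 15$ ($L = 3 \cdot 5 = 15$)
$r{\left(V \right)} = 16 V$ ($r{\left(V \right)} = 15 V + V = 16 V$)
$l{\left(v \right)} = 17 v$ ($l{\left(v \right)} = v + 16 v \left(5 - 4\right) = v + 16 v 1 = v + 16 v = 17 v$)
$\sqrt{l{\left(U{\left(-1 \right)} \right)} - -357} = \sqrt{17 \left(-1\right)^{2} - -357} = \sqrt{17 \cdot 1 + 357} = \sqrt{17 + 357} = \sqrt{374}$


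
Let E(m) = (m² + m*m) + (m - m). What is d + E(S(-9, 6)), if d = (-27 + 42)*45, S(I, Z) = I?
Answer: 837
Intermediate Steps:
E(m) = 2*m² (E(m) = (m² + m²) + 0 = 2*m² + 0 = 2*m²)
d = 675 (d = 15*45 = 675)
d + E(S(-9, 6)) = 675 + 2*(-9)² = 675 + 2*81 = 675 + 162 = 837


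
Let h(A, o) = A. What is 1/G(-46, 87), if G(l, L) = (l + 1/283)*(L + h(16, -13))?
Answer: -283/1340751 ≈ -0.00021108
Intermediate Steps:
G(l, L) = (16 + L)*(1/283 + l) (G(l, L) = (l + 1/283)*(L + 16) = (l + 1/283)*(16 + L) = (1/283 + l)*(16 + L) = (16 + L)*(1/283 + l))
1/G(-46, 87) = 1/(16/283 + 16*(-46) + (1/283)*87 + 87*(-46)) = 1/(16/283 - 736 + 87/283 - 4002) = 1/(-1340751/283) = -283/1340751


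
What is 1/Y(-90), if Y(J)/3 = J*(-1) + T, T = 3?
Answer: 1/279 ≈ 0.0035842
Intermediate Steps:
Y(J) = 9 - 3*J (Y(J) = 3*(J*(-1) + 3) = 3*(-J + 3) = 3*(3 - J) = 9 - 3*J)
1/Y(-90) = 1/(9 - 3*(-90)) = 1/(9 + 270) = 1/279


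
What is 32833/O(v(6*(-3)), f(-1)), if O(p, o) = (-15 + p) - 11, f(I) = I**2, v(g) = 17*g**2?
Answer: 32833/5482 ≈ 5.9892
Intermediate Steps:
O(p, o) = -26 + p
32833/O(v(6*(-3)), f(-1)) = 32833/(-26 + 17*(6*(-3))**2) = 32833/(-26 + 17*(-18)**2) = 32833/(-26 + 17*324) = 32833/(-26 + 5508) = 32833/5482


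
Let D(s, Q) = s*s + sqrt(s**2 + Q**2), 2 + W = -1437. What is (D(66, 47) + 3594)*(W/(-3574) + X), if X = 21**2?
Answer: 6270852675/1787 + 1577573*sqrt(6565)/3574 ≈ 3.5449e+6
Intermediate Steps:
W = -1439 (W = -2 - 1437 = -1439)
X = 441
D(s, Q) = s**2 + sqrt(Q**2 + s**2)
(D(66, 47) + 3594)*(W/(-3574) + X) = ((66**2 + sqrt(47**2 + 66**2)) + 3594)*(-1439/(-3574) + 441) = ((4356 + sqrt(2209 + 4356)) + 3594)*(-1439*(-1/3574) + 441) = ((4356 + sqrt(6565)) + 3594)*(1439/3574 + 441) = (7950 + sqrt(6565))*(1577573/3574) = 6270852675/1787 + 1577573*sqrt(6565)/3574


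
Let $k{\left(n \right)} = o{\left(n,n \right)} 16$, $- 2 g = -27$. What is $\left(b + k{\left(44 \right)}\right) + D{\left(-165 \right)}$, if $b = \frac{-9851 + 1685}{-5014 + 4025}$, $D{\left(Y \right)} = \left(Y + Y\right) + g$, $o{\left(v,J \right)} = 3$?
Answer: $- \frac{514761}{1978} \approx -260.24$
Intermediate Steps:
$g = \frac{27}{2}$ ($g = \left(- \frac{1}{2}\right) \left(-27\right) = \frac{27}{2} \approx 13.5$)
$k{\left(n \right)} = 48$ ($k{\left(n \right)} = 3 \cdot 16 = 48$)
$D{\left(Y \right)} = \frac{27}{2} + 2 Y$ ($D{\left(Y \right)} = \left(Y + Y\right) + \frac{27}{2} = 2 Y + \frac{27}{2} = \frac{27}{2} + 2 Y$)
$b = \frac{8166}{989}$ ($b = - \frac{8166}{-989} = \left(-8166\right) \left(- \frac{1}{989}\right) = \frac{8166}{989} \approx 8.2568$)
$\left(b + k{\left(44 \right)}\right) + D{\left(-165 \right)} = \left(\frac{8166}{989} + 48\right) + \left(\frac{27}{2} + 2 \left(-165\right)\right) = \frac{55638}{989} + \left(\frac{27}{2} - 330\right) = \frac{55638}{989} - \frac{633}{2} = - \frac{514761}{1978}$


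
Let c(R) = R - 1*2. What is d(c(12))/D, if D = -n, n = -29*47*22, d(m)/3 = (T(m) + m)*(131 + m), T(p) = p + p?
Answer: 135/319 ≈ 0.42320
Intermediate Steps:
T(p) = 2*p
c(R) = -2 + R (c(R) = R - 2 = -2 + R)
d(m) = 9*m*(131 + m) (d(m) = 3*((2*m + m)*(131 + m)) = 3*((3*m)*(131 + m)) = 3*(3*m*(131 + m)) = 9*m*(131 + m))
n = -29986 (n = -1363*22 = -29986)
D = 29986 (D = -1*(-29986) = 29986)
d(c(12))/D = (9*(-2 + 12)*(131 + (-2 + 12)))/29986 = (9*10*(131 + 10))*(1/29986) = (9*10*141)*(1/29986) = 12690*(1/29986) = 135/319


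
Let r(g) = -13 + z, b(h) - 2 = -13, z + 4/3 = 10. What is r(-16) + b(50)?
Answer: -46/3 ≈ -15.333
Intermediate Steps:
z = 26/3 (z = -4/3 + 10 = 26/3 ≈ 8.6667)
b(h) = -11 (b(h) = 2 - 13 = -11)
r(g) = -13/3 (r(g) = -13 + 26/3 = -13/3)
r(-16) + b(50) = -13/3 - 11 = -46/3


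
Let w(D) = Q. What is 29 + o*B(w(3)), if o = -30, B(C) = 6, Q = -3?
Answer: -151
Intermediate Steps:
w(D) = -3
29 + o*B(w(3)) = 29 - 30*6 = 29 - 180 = -151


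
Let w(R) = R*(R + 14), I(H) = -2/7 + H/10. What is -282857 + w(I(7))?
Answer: -1385970039/4900 ≈ -2.8285e+5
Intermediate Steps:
I(H) = -2/7 + H/10 (I(H) = -2*1/7 + H*(1/10) = -2/7 + H/10)
w(R) = R*(14 + R)
-282857 + w(I(7)) = -282857 + (-2/7 + (1/10)*7)*(14 + (-2/7 + (1/10)*7)) = -282857 + (-2/7 + 7/10)*(14 + (-2/7 + 7/10)) = -282857 + 29*(14 + 29/70)/70 = -282857 + (29/70)*(1009/70) = -282857 + 29261/4900 = -1385970039/4900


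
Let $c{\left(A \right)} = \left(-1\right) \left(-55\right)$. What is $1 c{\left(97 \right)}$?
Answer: $55$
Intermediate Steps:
$c{\left(A \right)} = 55$
$1 c{\left(97 \right)} = 1 \cdot 55 = 55$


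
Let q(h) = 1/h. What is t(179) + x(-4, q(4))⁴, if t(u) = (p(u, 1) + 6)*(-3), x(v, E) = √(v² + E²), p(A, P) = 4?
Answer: 58369/256 ≈ 228.00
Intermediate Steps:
x(v, E) = √(E² + v²)
t(u) = -30 (t(u) = (4 + 6)*(-3) = 10*(-3) = -30)
t(179) + x(-4, q(4))⁴ = -30 + (√((1/4)² + (-4)²))⁴ = -30 + (√((¼)² + 16))⁴ = -30 + (√(1/16 + 16))⁴ = -30 + (√(257/16))⁴ = -30 + (√257/4)⁴ = -30 + 66049/256 = 58369/256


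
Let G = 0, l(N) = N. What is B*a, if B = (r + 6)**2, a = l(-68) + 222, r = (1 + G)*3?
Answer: 12474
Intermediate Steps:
r = 3 (r = (1 + 0)*3 = 1*3 = 3)
a = 154 (a = -68 + 222 = 154)
B = 81 (B = (3 + 6)**2 = 9**2 = 81)
B*a = 81*154 = 12474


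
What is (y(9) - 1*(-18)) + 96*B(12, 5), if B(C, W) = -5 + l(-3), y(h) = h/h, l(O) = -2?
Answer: -653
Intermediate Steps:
y(h) = 1
B(C, W) = -7 (B(C, W) = -5 - 2 = -7)
(y(9) - 1*(-18)) + 96*B(12, 5) = (1 - 1*(-18)) + 96*(-7) = (1 + 18) - 672 = 19 - 672 = -653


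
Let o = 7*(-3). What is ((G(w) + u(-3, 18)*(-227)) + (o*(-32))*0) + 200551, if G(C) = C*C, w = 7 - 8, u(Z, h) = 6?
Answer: 199190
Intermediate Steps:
o = -21
w = -1
G(C) = C**2
((G(w) + u(-3, 18)*(-227)) + (o*(-32))*0) + 200551 = (((-1)**2 + 6*(-227)) - 21*(-32)*0) + 200551 = ((1 - 1362) + 672*0) + 200551 = (-1361 + 0) + 200551 = -1361 + 200551 = 199190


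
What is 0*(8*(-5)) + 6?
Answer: 6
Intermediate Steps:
0*(8*(-5)) + 6 = 0*(-40) + 6 = 0 + 6 = 6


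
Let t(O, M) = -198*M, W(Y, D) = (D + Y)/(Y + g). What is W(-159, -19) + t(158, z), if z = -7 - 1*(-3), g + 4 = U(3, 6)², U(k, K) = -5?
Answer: 54737/69 ≈ 793.29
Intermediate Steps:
g = 21 (g = -4 + (-5)² = -4 + 25 = 21)
z = -4 (z = -7 + 3 = -4)
W(Y, D) = (D + Y)/(21 + Y) (W(Y, D) = (D + Y)/(Y + 21) = (D + Y)/(21 + Y))
W(-159, -19) + t(158, z) = (-19 - 159)/(21 - 159) - 198*(-4) = -178/(-138) + 792 = -1/138*(-178) + 792 = 89/69 + 792 = 54737/69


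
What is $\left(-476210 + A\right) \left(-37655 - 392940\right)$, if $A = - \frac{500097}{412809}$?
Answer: $\frac{28216068485810755}{137603} \approx 2.0505 \cdot 10^{11}$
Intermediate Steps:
$A = - \frac{166699}{137603}$ ($A = \left(-500097\right) \frac{1}{412809} = - \frac{166699}{137603} \approx -1.2114$)
$\left(-476210 + A\right) \left(-37655 - 392940\right) = \left(-476210 - \frac{166699}{137603}\right) \left(-37655 - 392940\right) = \left(- \frac{65528091329}{137603}\right) \left(-430595\right) = \frac{28216068485810755}{137603}$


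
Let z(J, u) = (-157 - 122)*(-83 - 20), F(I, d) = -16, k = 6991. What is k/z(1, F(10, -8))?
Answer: 6991/28737 ≈ 0.24328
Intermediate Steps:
z(J, u) = 28737 (z(J, u) = -279*(-103) = 28737)
k/z(1, F(10, -8)) = 6991/28737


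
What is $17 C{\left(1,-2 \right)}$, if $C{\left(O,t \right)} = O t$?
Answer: $-34$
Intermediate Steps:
$17 C{\left(1,-2 \right)} = 17 \cdot 1 \left(-2\right) = 17 \left(-2\right) = -34$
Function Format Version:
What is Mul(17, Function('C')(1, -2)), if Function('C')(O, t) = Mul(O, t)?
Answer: -34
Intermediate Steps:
Mul(17, Function('C')(1, -2)) = Mul(17, Mul(1, -2)) = Mul(17, -2) = -34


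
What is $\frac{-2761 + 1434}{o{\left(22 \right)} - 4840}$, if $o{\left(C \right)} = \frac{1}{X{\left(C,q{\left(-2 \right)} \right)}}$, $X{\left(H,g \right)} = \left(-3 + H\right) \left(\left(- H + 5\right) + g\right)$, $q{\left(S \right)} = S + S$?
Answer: $\frac{529473}{1931161} \approx 0.27417$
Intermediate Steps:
$q{\left(S \right)} = 2 S$
$X{\left(H,g \right)} = \left(-3 + H\right) \left(5 + g - H\right)$ ($X{\left(H,g \right)} = \left(-3 + H\right) \left(\left(5 - H\right) + g\right) = \left(-3 + H\right) \left(5 + g - H\right)$)
$o{\left(C \right)} = \frac{1}{-3 - C^{2} + 4 C}$ ($o{\left(C \right)} = \frac{1}{-15 - C^{2} - 3 \cdot 2 \left(-2\right) + 8 C + C 2 \left(-2\right)} = \frac{1}{-15 - C^{2} - -12 + 8 C + C \left(-4\right)} = \frac{1}{-15 - C^{2} + 12 + 8 C - 4 C} = \frac{1}{-3 - C^{2} + 4 C}$)
$\frac{-2761 + 1434}{o{\left(22 \right)} - 4840} = \frac{-2761 + 1434}{- \frac{1}{3 + 22^{2} - 88} - 4840} = - \frac{1327}{- \frac{1}{3 + 484 - 88} - 4840} = - \frac{1327}{- \frac{1}{399} - 4840} = - \frac{1327}{- \frac{1931161}{399}} = \left(-1327\right) \left(- \frac{399}{1931161}\right) = \frac{529473}{1931161}$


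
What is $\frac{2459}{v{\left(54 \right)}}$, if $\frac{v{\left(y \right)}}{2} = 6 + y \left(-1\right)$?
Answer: $- \frac{2459}{96} \approx -25.615$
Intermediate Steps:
$v{\left(y \right)} = 12 - 2 y$ ($v{\left(y \right)} = 2 \left(6 + y \left(-1\right)\right) = 2 \left(6 - y\right) = 12 - 2 y$)
$\frac{2459}{v{\left(54 \right)}} = \frac{2459}{12 - 108} = \frac{2459}{-96} = 2459 \left(- \frac{1}{96}\right) = - \frac{2459}{96}$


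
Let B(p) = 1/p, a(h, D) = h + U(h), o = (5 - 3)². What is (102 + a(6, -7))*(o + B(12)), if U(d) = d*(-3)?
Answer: 735/2 ≈ 367.50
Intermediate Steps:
U(d) = -3*d
o = 4 (o = 2² = 4)
a(h, D) = -2*h (a(h, D) = h - 3*h = -2*h)
B(p) = 1/p
(102 + a(6, -7))*(o + B(12)) = (102 - 2*6)*(4 + 1/12) = (102 - 12)*(4 + 1/12) = 90*(49/12) = 735/2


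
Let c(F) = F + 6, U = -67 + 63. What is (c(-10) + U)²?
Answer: 64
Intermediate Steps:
U = -4
c(F) = 6 + F
(c(-10) + U)² = ((6 - 10) - 4)² = (-4 - 4)² = (-8)² = 64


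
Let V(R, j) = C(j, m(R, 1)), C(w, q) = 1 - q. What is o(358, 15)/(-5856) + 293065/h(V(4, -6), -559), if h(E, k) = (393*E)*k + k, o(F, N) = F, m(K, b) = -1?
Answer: -936842327/1288123824 ≈ -0.72729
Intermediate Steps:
V(R, j) = 2 (V(R, j) = 1 - 1*(-1) = 1 + 1 = 2)
h(E, k) = k + 393*E*k (h(E, k) = 393*E*k + k = k + 393*E*k)
o(358, 15)/(-5856) + 293065/h(V(4, -6), -559) = 358/(-5856) + 293065/((-559*(1 + 393*2))) = 358*(-1/5856) + 293065/((-559*(1 + 786))) = -179/2928 + 293065/((-559*787)) = -179/2928 + 293065/(-439933) = -179/2928 + 293065*(-1/439933) = -179/2928 - 293065/439933 = -936842327/1288123824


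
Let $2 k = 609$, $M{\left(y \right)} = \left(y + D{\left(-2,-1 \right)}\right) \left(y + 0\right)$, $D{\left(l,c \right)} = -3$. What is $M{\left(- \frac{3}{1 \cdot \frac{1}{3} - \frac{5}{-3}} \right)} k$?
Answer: $\frac{16443}{8} \approx 2055.4$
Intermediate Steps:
$M{\left(y \right)} = y \left(-3 + y\right)$ ($M{\left(y \right)} = \left(y - 3\right) \left(y + 0\right) = \left(-3 + y\right) y = y \left(-3 + y\right)$)
$k = \frac{609}{2}$ ($k = \frac{1}{2} \cdot 609 = \frac{609}{2} \approx 304.5$)
$M{\left(- \frac{3}{1 \cdot \frac{1}{3} - \frac{5}{-3}} \right)} k = - \frac{3}{1 \cdot \frac{1}{3} - \frac{5}{-3}} \left(-3 - \frac{3}{1 \cdot \frac{1}{3} - \frac{5}{-3}}\right) \frac{609}{2} = - \frac{3}{1 \cdot \frac{1}{3} - - \frac{5}{3}} \left(-3 - \frac{3}{1 \cdot \frac{1}{3} - - \frac{5}{3}}\right) \frac{609}{2} = - \frac{3}{\frac{1}{3} + \frac{5}{3}} \left(-3 - \frac{3}{\frac{1}{3} + \frac{5}{3}}\right) \frac{609}{2} = - \frac{3}{2} \left(-3 - \frac{3}{2}\right) \frac{609}{2} = \left(-3\right) \frac{1}{2} \left(-3 - \frac{3}{2}\right) \frac{609}{2} = - \frac{3 \left(-3 - \frac{3}{2}\right)}{2} \cdot \frac{609}{2} = \left(- \frac{3}{2}\right) \left(- \frac{9}{2}\right) \frac{609}{2} = \frac{27}{4} \cdot \frac{609}{2} = \frac{16443}{8}$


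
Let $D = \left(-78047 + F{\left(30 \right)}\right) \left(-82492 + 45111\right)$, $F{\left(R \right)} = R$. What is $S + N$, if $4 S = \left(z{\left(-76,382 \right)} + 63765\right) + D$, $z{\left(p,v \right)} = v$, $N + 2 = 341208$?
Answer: $729445612$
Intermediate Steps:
$N = 341206$ ($N = -2 + 341208 = 341206$)
$D = 2916353477$ ($D = \left(-78047 + 30\right) \left(-82492 + 45111\right) = \left(-78017\right) \left(-37381\right) = 2916353477$)
$S = 729104406$ ($S = \frac{\left(382 + 63765\right) + 2916353477}{4} = \frac{64147 + 2916353477}{4} = \frac{1}{4} \cdot 2916417624 = 729104406$)
$S + N = 729104406 + 341206 = 729445612$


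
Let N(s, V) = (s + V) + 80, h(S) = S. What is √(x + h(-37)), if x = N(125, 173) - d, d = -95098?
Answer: √95439 ≈ 308.93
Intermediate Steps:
N(s, V) = 80 + V + s (N(s, V) = (V + s) + 80 = 80 + V + s)
x = 95476 (x = (80 + 173 + 125) - 1*(-95098) = 378 + 95098 = 95476)
√(x + h(-37)) = √(95476 - 37) = √95439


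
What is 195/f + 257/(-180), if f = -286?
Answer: -4177/1980 ≈ -2.1096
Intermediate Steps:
195/f + 257/(-180) = 195/(-286) + 257/(-180) = 195*(-1/286) + 257*(-1/180) = -15/22 - 257/180 = -4177/1980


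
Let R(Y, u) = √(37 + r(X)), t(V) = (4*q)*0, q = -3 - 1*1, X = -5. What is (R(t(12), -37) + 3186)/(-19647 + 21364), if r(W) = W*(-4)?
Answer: 3186/1717 + √57/1717 ≈ 1.8600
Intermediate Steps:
q = -4 (q = -3 - 1 = -4)
t(V) = 0 (t(V) = (4*(-4))*0 = -16*0 = 0)
r(W) = -4*W
R(Y, u) = √57 (R(Y, u) = √(37 - 4*(-5)) = √(37 + 20) = √57)
(R(t(12), -37) + 3186)/(-19647 + 21364) = (√57 + 3186)/(-19647 + 21364) = (3186 + √57)/1717 = (3186 + √57)*(1/1717) = 3186/1717 + √57/1717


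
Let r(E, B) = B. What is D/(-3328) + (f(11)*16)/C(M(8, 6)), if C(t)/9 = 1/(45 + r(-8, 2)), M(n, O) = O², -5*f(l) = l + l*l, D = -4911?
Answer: -110043199/49920 ≈ -2204.4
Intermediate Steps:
f(l) = -l/5 - l²/5 (f(l) = -(l + l*l)/5 = -(l + l²)/5 = -l/5 - l²/5)
C(t) = 9/47 (C(t) = 9/(45 + 2) = 9/47)
D/(-3328) + (f(11)*16)/C(M(8, 6)) = -4911/(-3328) + (-⅕*11*(1 + 11)*16)/(9/47) = -4911*(-1/3328) + (-⅕*11*12*16)*(47/9) = 4911/3328 - 132/5*16*(47/9) = 4911/3328 - 2112/5*47/9 = 4911/3328 - 33088/15 = -110043199/49920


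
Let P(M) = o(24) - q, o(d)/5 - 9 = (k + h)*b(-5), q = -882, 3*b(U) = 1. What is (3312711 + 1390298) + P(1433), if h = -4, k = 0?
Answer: 14111788/3 ≈ 4.7039e+6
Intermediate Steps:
b(U) = ⅓ (b(U) = (⅓)*1 = ⅓)
o(d) = 115/3 (o(d) = 45 + 5*((0 - 4)*(⅓)) = 45 + 5*(-4*⅓) = 45 + 5*(-4/3) = 45 - 20/3 = 115/3)
P(M) = 2761/3 (P(M) = 115/3 - 1*(-882) = 115/3 + 882 = 2761/3)
(3312711 + 1390298) + P(1433) = (3312711 + 1390298) + 2761/3 = 4703009 + 2761/3 = 14111788/3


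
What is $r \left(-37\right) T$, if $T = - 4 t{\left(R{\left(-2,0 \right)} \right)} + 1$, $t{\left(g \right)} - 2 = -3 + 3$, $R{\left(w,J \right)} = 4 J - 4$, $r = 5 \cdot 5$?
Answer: $6475$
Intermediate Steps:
$r = 25$
$R{\left(w,J \right)} = -4 + 4 J$
$t{\left(g \right)} = 2$ ($t{\left(g \right)} = 2 + \left(-3 + 3\right) = 2 + 0 = 2$)
$T = -7$ ($T = \left(-4\right) 2 + 1 = -8 + 1 = -7$)
$r \left(-37\right) T = 25 \left(-37\right) \left(-7\right) = \left(-925\right) \left(-7\right) = 6475$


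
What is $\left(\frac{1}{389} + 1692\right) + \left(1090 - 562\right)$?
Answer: $\frac{863581}{389} \approx 2220.0$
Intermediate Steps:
$\left(\frac{1}{389} + 1692\right) + \left(1090 - 562\right) = \left(\frac{1}{389} + 1692\right) + 528 = \frac{658189}{389} + 528 = \frac{863581}{389}$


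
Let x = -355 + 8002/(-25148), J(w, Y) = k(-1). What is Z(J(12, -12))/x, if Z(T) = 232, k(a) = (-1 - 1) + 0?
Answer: -2917168/4467771 ≈ -0.65294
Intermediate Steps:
k(a) = -2 (k(a) = -2 + 0 = -2)
J(w, Y) = -2
x = -4467771/12574 (x = -355 + 8002*(-1/25148) = -355 - 4001/12574 = -4467771/12574 ≈ -355.32)
Z(J(12, -12))/x = 232/(-4467771/12574) = 232*(-12574/4467771) = -2917168/4467771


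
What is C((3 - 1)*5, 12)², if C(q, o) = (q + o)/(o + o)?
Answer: 121/144 ≈ 0.84028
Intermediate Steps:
C(q, o) = (o + q)/(2*o) (C(q, o) = (o + q)/((2*o)) = (o + q)*(1/(2*o)) = (o + q)/(2*o))
C((3 - 1)*5, 12)² = ((½)*(12 + (3 - 1)*5)/12)² = ((½)*(1/12)*(12 + 2*5))² = ((½)*(1/12)*(12 + 10))² = ((½)*(1/12)*22)² = (11/12)² = 121/144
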